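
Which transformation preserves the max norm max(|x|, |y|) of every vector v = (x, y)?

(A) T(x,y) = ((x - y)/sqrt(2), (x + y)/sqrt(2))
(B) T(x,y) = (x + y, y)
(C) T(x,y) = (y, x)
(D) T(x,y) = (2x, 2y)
C

A transformation preserves a norm if ||T(v)|| = ||v|| for every v; a single vector where the norm changes rules an option out.

(A) T(x,y) = ((x - y)/sqrt(2), (x + y)/sqrt(2)): v = (1, 0) has norm max(|1|, |0|) = 1, but T(v) = (sqrt(2)/2, sqrt(2)/2) has norm sqrt(2)/2 -- not preserved.
(B) T(x,y) = (x + y, y): v = (1, 1) has norm max(|1|, |1|) = 1, but T(v) = (2, 1) has norm 2 -- not preserved.
(C) T(x,y) = (y, x): preserves the norm -- it only permutes the coordinates and/or flips signs, which leaves max(|x|, |y|) unchanged.
(D) T(x,y) = (2x, 2y): v = (1, 0) has norm max(|1|, |0|) = 1, but T(v) = (2, 0) has norm 2 -- not preserved.

Therefore the answer is (C).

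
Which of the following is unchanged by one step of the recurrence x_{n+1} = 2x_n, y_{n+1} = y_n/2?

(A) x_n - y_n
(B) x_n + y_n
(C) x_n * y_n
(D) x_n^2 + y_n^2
C

For the recurrence x_{n+1} = 2x_n, y_{n+1} = y_n/2:

x_{n+1} * y_{n+1} = (2x_n) * (y_n/2) = x_n * y_n
The product is conserved.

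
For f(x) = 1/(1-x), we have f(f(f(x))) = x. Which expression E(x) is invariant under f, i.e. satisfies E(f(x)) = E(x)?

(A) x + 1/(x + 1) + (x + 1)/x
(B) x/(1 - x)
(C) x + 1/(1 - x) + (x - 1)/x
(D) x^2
C

Replace x by f(x) = 1/(1 - x) in each option and simplify. As a quick numerical cross-check, also compare E(3) with E(f(3)) = E(-1/2).

(A) x + 1/(x + 1) + (x + 1)/x  ->  (1/(1 - x)) + 1/((1/(1 - x)) + 1) + ((1/(1 - x)) + 1)/(1/(1 - x)) = (-x^3 + 6x^2 - 11x + 7)/(x^2 - 3x + 2); check: E(3) = 55/12 but E(-1/2) = 1/2.   [not invariant]
(B) x/(1 - x)  ->  (1/(1 - x))/(1 - (1/(1 - x))) = -1/x; check: E(3) = -3/2 but E(-1/2) = -1/3.   [not invariant]
(C) x + 1/(1 - x) + (x - 1)/x  ->  (1/(1 - x)) + 1/(1 - (1/(1 - x))) + ((1/(1 - x)) - 1)/(1/(1 - x)), which simplifies back to x + 1/(1 - x) + (x - 1)/x; check: E(3) = 19/6, E(-1/2) = 19/6.   [invariant]
(D) x^2  ->  (1/(1 - x))^2 = (x - 1)^(-2); check: E(3) = 9 but E(-1/2) = 1/4.   [not invariant]

Only (C) is unchanged. Indeed f(f(x)) = 1/(1 - 1/(1-x)) = (1-x)/(-x) = (x-1)/x, so E(x) = x + f(x) + f(f(x)) is the sum over the whole 3-cycle; applying f just permutes the three terms cyclically (x -> f(x) -> f(f(x)) -> x), leaving the sum unchanged.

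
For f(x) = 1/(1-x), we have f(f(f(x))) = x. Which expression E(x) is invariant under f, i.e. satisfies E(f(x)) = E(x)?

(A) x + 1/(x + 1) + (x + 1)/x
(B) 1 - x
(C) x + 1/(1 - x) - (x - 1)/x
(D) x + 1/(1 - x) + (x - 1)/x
D

Replace x by f(x) = 1/(1 - x) in each option and simplify. As a quick numerical cross-check, also compare E(5) with E(f(5)) = E(-1/4).

(A) x + 1/(x + 1) + (x + 1)/x  ->  (1/(1 - x)) + 1/((1/(1 - x)) + 1) + ((1/(1 - x)) + 1)/(1/(1 - x)) = (-x^3 + 6x^2 - 11x + 7)/(x^2 - 3x + 2); check: E(5) = 191/30 but E(-1/4) = -23/12.   [not invariant]
(B) 1 - x  ->  1 - (1/(1 - x)) = x/(x - 1); check: E(5) = -4 but E(-1/4) = 5/4.   [not invariant]
(C) x + 1/(1 - x) - (x - 1)/x  ->  (1/(1 - x)) + 1/(1 - (1/(1 - x))) - ((1/(1 - x)) - 1)/(1/(1 - x)) = (x^2(1 - x) - x + (x - 1)^2)/(x(x - 1)); check: E(5) = 79/20 but E(-1/4) = -89/20.   [not invariant]
(D) x + 1/(1 - x) + (x - 1)/x  ->  (1/(1 - x)) + 1/(1 - (1/(1 - x))) + ((1/(1 - x)) - 1)/(1/(1 - x)), which simplifies back to x + 1/(1 - x) + (x - 1)/x; check: E(5) = 111/20, E(-1/4) = 111/20.   [invariant]

Only (D) is unchanged. Indeed f(f(x)) = 1/(1 - 1/(1-x)) = (1-x)/(-x) = (x-1)/x, so E(x) = x + f(x) + f(f(x)) is the sum over the whole 3-cycle; applying f just permutes the three terms cyclically (x -> f(x) -> f(f(x)) -> x), leaving the sum unchanged.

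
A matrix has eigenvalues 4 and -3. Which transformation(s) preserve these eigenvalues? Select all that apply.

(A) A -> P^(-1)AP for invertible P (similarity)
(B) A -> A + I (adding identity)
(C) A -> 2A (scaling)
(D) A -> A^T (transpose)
A and D

Eigenvalues are preserved by:
1. Similarity transformations: A -> P^(-1)AP (same characteristic polynomial)
2. Transpose: A^T has the same eigenvalues as A

Eigenvalues are NOT preserved by:
- Adding identity: eigenvalues become 4+1, -3+1
- Scaling: eigenvalues become 8, -6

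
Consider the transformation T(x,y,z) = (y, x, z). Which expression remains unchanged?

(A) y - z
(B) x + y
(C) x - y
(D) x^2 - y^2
B

Apply T(x,y,z) = (y, x, z) to each option, i.e. replace (x, y, z) by the transformed coordinates.
Substitute the transformed coordinates into each option and compare with the original:
(A) y - z  ->  (x) - (z) = x - z   [differs from y - z: not invariant]
(B) x + y  ->  (y) + (x) = x + y   [equals x + y: invariant]
(C) x - y  ->  (y) - (x) = -x + y   [differs from x - y: not invariant]
(D) x^2 - y^2  ->  (y)^2 - (x)^2 = -x^2 + y^2   [differs from x^2 - y^2: not invariant]

Only option (B), x + y, is unchanged by the transformation.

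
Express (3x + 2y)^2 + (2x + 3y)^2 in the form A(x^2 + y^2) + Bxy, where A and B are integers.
13(x^2 + y^2) + 24xy

Expanding: (3x + 2y)^2 = 9x^2 + 12xy + 4y^2
(2x + 3y)^2 = 4x^2 + 12xy + 9y^2
Sum = (9+4)(x^2+y^2) + 24xy = 13(x^2 + y^2) + 24xy
This is symmetric in x and y.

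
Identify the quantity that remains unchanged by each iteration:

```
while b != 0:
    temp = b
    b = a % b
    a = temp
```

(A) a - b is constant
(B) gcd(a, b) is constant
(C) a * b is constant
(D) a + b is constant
B

A loop invariant must hold before the first iteration and be re-established by every execution of the body.

(B) gcd(a, b) is constant: One iteration replaces (a, b) by (b, a mod b). Since a mod b = a - q*b for an integer q, any common divisor of a and b divides b and a mod b, and conversely; hence gcd(b, a mod b) = gcd(a, b). For instance (29, 7) -> (7, 1) keeps gcd = 1. At exit b = 0 and a = gcd of the original inputs.

The other options fail:
(A) a - b is constant: e.g. (a, b) = (29, 7) -> (7, 1): the difference goes from 22 to 6.
(C) a * b is constant: e.g. (a, b) = (29, 7) -> (7, 1): the product goes from 203 to 7.
(D) a + b is constant: e.g. (a, b) = (29, 7) -> (7, 1): the sum goes from 36 to 8.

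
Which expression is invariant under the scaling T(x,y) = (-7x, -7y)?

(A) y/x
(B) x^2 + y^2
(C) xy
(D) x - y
A

Under the uniform scaling T(x,y) = (-7x, -7y):
Substitute the transformed coordinates into each option and compare with the original:
(A) y/x  ->  (-7y)/(-7x) = y/x   [equals y/x: invariant]
(B) x^2 + y^2  ->  (-7x)^2 + (-7y)^2 = 49x^2 + 49y^2   [differs from x^2 + y^2: not invariant]
(C) xy  ->  (-7x)(-7y) = 49xy   [differs from xy: not invariant]
(D) x - y  ->  (-7x) - (-7y) = -7x + 7y   [differs from x - y: not invariant]

Only option (A), y/x, is unchanged by the transformation.
The common factor -7 cancels in a ratio of coordinates, while sums, products and sums of squares pick up factors of -7 or 49.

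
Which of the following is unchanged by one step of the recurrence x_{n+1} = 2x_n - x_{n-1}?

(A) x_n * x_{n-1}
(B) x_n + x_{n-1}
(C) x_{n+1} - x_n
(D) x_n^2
C

For the recurrence x_{n+1} = 2x_n - x_{n-1}:

If x_{n+1} = 2x_n - x_{n-1}, then:
x_{n+1} - x_n = x_n - x_{n-1}
The first difference is constant throughout the sequence.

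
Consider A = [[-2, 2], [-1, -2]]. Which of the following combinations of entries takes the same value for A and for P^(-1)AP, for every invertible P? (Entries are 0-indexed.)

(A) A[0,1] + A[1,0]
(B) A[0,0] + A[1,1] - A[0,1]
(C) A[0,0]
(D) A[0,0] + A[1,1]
D

A[0,0] + A[1,1] is the trace of A. By the cyclic property of the trace, tr(P^(-1)AP) = tr(APP^(-1)) = tr(A), so it is the same for every matrix similar to A.

The other combinations are not similarity invariants. For example, take P = [[1, -1], [0, 1]] (det P = 1), so P^(-1) = [[1, 1], [0, 1]] and
B = P^(-1)AP = [[-3, 3], [-1, -1]].
Evaluating each option on A and on B:
(A) A[0,1] + A[1,0]: 1 for A, 2 for B -> changes
(B) A[0,0] + A[1,1] - A[0,1]: -6 for A, -7 for B -> changes
(C) A[0,0]: -2 for A, -3 for B -> changes
(D) A[0,0] + A[1,1]: -4 for A, -4 for B -> unchanged

Only (D) A[0,0] + A[1,1] = -4 survives (and it does so for every P, not just this one), so it is the invariant.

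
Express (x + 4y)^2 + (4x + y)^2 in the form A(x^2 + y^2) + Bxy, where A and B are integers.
17(x^2 + y^2) + 16xy

Expanding: (x + 4y)^2 = x^2 + 8xy + 16y^2
(4x + y)^2 = 16x^2 + 8xy + y^2
Sum = (1+16)(x^2+y^2) + 16xy = 17(x^2 + y^2) + 16xy
This is symmetric in x and y.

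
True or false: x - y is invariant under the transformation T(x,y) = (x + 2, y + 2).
True

Substitute T(x,y) = (x + 2, y + 2) into the expression and compare with the original.

Original: x - y
After applying T: (x + 2) - (y + 2) = x - y

This is identical to the original x - y, so the expression is invariant.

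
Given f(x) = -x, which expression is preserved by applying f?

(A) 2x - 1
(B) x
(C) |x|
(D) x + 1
C

For f(x) = -x:
Applying f replaces x by -x. Since |-x| = |x|, the absolute value is unchanged by f, whereas x -> -x, 2x - 1 -> -2x - 1 and x + 1 -> -x + 1 all change.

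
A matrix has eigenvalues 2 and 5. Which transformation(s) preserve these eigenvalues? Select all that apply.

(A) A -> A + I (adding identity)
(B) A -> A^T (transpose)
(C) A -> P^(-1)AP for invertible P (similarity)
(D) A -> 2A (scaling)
B and C

Eigenvalues are preserved by:
1. Similarity transformations: A -> P^(-1)AP (same characteristic polynomial)
2. Transpose: A^T has the same eigenvalues as A

Eigenvalues are NOT preserved by:
- Adding identity: eigenvalues become 2+1, 5+1
- Scaling: eigenvalues become 4, 10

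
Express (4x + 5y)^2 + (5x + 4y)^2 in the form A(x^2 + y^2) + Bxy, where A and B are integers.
41(x^2 + y^2) + 80xy

Expanding: (4x + 5y)^2 = 16x^2 + 40xy + 25y^2
(5x + 4y)^2 = 25x^2 + 40xy + 16y^2
Sum = (16+25)(x^2+y^2) + 80xy = 41(x^2 + y^2) + 80xy
This is symmetric in x and y.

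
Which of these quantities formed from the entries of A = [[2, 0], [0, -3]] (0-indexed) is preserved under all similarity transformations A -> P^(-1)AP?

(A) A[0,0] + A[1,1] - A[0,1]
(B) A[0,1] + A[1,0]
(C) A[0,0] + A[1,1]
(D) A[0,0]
C

A[0,0] + A[1,1] is the trace of A. By the cyclic property of the trace, tr(P^(-1)AP) = tr(APP^(-1)) = tr(A), so it is the same for every matrix similar to A.

The other combinations are not similarity invariants. For example, take P = [[1, 1], [1, 2]] (det P = 1), so P^(-1) = [[2, -1], [-1, 1]] and
B = P^(-1)AP = [[7, 10], [-5, -8]].
Evaluating each option on A and on B:
(A) A[0,0] + A[1,1] - A[0,1]: -1 for A, -11 for B -> changes
(B) A[0,1] + A[1,0]: 0 for A, 5 for B -> changes
(C) A[0,0] + A[1,1]: -1 for A, -1 for B -> unchanged
(D) A[0,0]: 2 for A, 7 for B -> changes

Only (C) A[0,0] + A[1,1] = -1 survives (and it does so for every P, not just this one), so it is the invariant.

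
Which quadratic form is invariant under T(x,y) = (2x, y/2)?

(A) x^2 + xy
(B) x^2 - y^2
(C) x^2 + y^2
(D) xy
D

T multiplies x by 2 and divides y by 2.
Substitute the transformed coordinates into each option and compare with the original:
(A) x^2 + xy  ->  (2x)^2 + (2x)(y/2) = 4x^2 + xy   [differs from x^2 + xy: not invariant]
(B) x^2 - y^2  ->  (2x)^2 - (y/2)^2 = 4x^2 - y^2/4   [differs from x^2 - y^2: not invariant]
(C) x^2 + y^2  ->  (2x)^2 + (y/2)^2 = 4x^2 + y^2/4   [differs from x^2 + y^2: not invariant]
(D) xy  ->  (2x)(y/2) = xy   [equals xy: invariant]

Only option (D), xy, is unchanged by the transformation.
The factors 2 and 1/2 cancel only in the pure product xy.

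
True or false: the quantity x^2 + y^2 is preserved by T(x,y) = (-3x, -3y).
False

Substitute T(x,y) = (-3x, -3y) into the expression and compare with the original.

Original: x^2 + y^2
After applying T: (-3x)^2 + (-3y)^2 = 9x^2 + 9y^2

This differs from the original x^2 + y^2 (difference: 8x^2 + 8y^2), so the expression is NOT invariant.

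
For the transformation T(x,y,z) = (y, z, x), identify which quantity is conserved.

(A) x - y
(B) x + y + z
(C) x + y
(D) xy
B

Apply T(x,y,z) = (y, z, x) to each option, i.e. replace (x, y, z) by the transformed coordinates.
Substitute the transformed coordinates into each option and compare with the original:
(A) x - y  ->  (y) - (z) = y - z   [differs from x - y: not invariant]
(B) x + y + z  ->  (y) + (z) + (x) = x + y + z   [equals x + y + z: invariant]
(C) x + y  ->  (y) + (z) = y + z   [differs from x + y: not invariant]
(D) xy  ->  (y)(z) = yz   [differs from xy: not invariant]

Only option (B), x + y + z, is unchanged by the transformation.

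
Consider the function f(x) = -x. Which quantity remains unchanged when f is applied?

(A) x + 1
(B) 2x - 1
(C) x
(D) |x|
D

For f(x) = -x:
Applying f replaces x by -x. Since |-x| = |x|, the absolute value is unchanged by f, whereas x -> -x, 2x - 1 -> -2x - 1 and x + 1 -> -x + 1 all change.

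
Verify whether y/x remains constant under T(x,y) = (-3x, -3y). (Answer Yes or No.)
Yes

Substitute T(x,y) = (-3x, -3y) into the expression and compare with the original.

Original: y/x
After applying T: (-3y)/(-3x) = y/x

This is identical to the original y/x, so the expression is invariant.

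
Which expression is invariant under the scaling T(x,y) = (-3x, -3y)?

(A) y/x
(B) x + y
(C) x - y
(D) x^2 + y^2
A

Under the uniform scaling T(x,y) = (-3x, -3y):
Substitute the transformed coordinates into each option and compare with the original:
(A) y/x  ->  (-3y)/(-3x) = y/x   [equals y/x: invariant]
(B) x + y  ->  (-3x) + (-3y) = -3x - 3y   [differs from x + y: not invariant]
(C) x - y  ->  (-3x) - (-3y) = -3x + 3y   [differs from x - y: not invariant]
(D) x^2 + y^2  ->  (-3x)^2 + (-3y)^2 = 9x^2 + 9y^2   [differs from x^2 + y^2: not invariant]

Only option (A), y/x, is unchanged by the transformation.
The common factor -3 cancels in a ratio of coordinates, while sums, products and sums of squares pick up factors of -3 or 9.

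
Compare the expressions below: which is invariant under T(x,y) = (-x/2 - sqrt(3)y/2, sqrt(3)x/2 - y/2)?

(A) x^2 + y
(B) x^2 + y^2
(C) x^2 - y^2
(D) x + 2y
B

An expression E(x,y) is invariant under T if E(T(x,y)) = E(x,y). Here T(x,y) = (-x/2 - sqrt(3)y/2, sqrt(3)x/2 - y/2).
Substitute the transformed coordinates into each option and compare with the original:
(A) x^2 + y  ->  (-x/2 - sqrt(3)y/2)^2 + (sqrt(3)x/2 - y/2) = x^2/4 + sqrt(3)xy/2 + sqrt(3)x/2 + 3y^2/4 - y/2   [differs from x^2 + y: not invariant]
(B) x^2 + y^2  ->  (-x/2 - sqrt(3)y/2)^2 + (sqrt(3)x/2 - y/2)^2 = x^2 + y^2   [equals x^2 + y^2: invariant]
(C) x^2 - y^2  ->  (-x/2 - sqrt(3)y/2)^2 - (sqrt(3)x/2 - y/2)^2 = -x^2/2 + sqrt(3)xy + y^2/2   [differs from x^2 - y^2: not invariant]
(D) x + 2y  ->  (-x/2 - sqrt(3)y/2) + 2(sqrt(3)x/2 - y/2) = -x/2 + sqrt(3)x - y - sqrt(3)y/2   [differs from x + 2y: not invariant]

Only option (B), x^2 + y^2, is unchanged by the transformation.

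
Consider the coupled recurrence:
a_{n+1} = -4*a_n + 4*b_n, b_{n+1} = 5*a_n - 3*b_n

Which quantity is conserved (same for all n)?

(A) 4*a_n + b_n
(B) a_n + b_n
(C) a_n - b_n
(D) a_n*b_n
B

Replace a_n by a_{n+1} = -4*a_n + 4*b_n and b_n by b_{n+1} = 5*a_n - 3*b_n in each option and simplify:
(A) 4*a_n + b_n  ->  4*(-4*a_n + 4*b_n) + (5*a_n - 3*b_n) = -11*a_n + 13*b_n   [not conserved]
(B) a_n + b_n  ->  (-4*a_n + 4*b_n) + (5*a_n - 3*b_n) = a_n + b_n   [conserved]
(C) a_n - b_n  ->  (-4*a_n + 4*b_n) - (5*a_n - 3*b_n) = -9*a_n + 7*b_n   [not conserved]
(D) a_n*b_n  ->  (-4*a_n + 4*b_n)*(5*a_n - 3*b_n) = -20*a_n^2 + 32*a_n*b_n - 12*b_n^2   [not conserved]

Only (B) a_n + b_n returns to itself after one step, so it is the conserved quantity.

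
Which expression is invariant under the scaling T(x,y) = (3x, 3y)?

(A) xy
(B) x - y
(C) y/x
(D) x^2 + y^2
C

Under the uniform scaling T(x,y) = (3x, 3y):
Substitute the transformed coordinates into each option and compare with the original:
(A) xy  ->  (3x)(3y) = 9xy   [differs from xy: not invariant]
(B) x - y  ->  (3x) - (3y) = 3x - 3y   [differs from x - y: not invariant]
(C) y/x  ->  (3y)/(3x) = y/x   [equals y/x: invariant]
(D) x^2 + y^2  ->  (3x)^2 + (3y)^2 = 9x^2 + 9y^2   [differs from x^2 + y^2: not invariant]

Only option (C), y/x, is unchanged by the transformation.
The common factor 3 cancels in a ratio of coordinates, while sums, products and sums of squares pick up factors of 3 or 9.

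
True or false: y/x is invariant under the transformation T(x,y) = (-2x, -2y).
True

Substitute T(x,y) = (-2x, -2y) into the expression and compare with the original.

Original: y/x
After applying T: (-2y)/(-2x) = y/x

This is identical to the original y/x, so the expression is invariant.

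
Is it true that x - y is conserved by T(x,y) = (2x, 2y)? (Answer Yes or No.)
No

Substitute T(x,y) = (2x, 2y) into the expression and compare with the original.

Original: x - y
After applying T: (2x) - (2y) = 2x - 2y

This differs from the original x - y (difference: x - y), so the expression is NOT invariant.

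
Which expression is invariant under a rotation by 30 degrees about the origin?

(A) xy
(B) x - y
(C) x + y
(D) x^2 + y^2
D

A rotation by 30 degrees sends (x, y) to (sqrt(3)x/2 - y/2, x/2 + sqrt(3)y/2).
Substitute the transformed coordinates into each option and compare with the original:
(A) xy  ->  (sqrt(3)x/2 - y/2)(x/2 + sqrt(3)y/2) = sqrt(3)x^2/4 + xy/2 - sqrt(3)y^2/4   [differs from xy: not invariant]
(B) x - y  ->  (sqrt(3)x/2 - y/2) - (x/2 + sqrt(3)y/2) = -x/2 + sqrt(3)x/2 - sqrt(3)y/2 - y/2   [differs from x - y: not invariant]
(C) x + y  ->  (sqrt(3)x/2 - y/2) + (x/2 + sqrt(3)y/2) = x/2 + sqrt(3)x/2 - y/2 + sqrt(3)y/2   [differs from x + y: not invariant]
(D) x^2 + y^2  ->  (sqrt(3)x/2 - y/2)^2 + (x/2 + sqrt(3)y/2)^2 = x^2 + y^2   [equals x^2 + y^2: invariant]

Only option (D), x^2 + y^2, is unchanged by the transformation.
Geometrically, x^2 + y^2 is the squared distance from the origin, which every rotation about the origin preserves.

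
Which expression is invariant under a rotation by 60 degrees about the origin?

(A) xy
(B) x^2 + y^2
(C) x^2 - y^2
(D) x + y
B

A rotation by 60 degrees sends (x, y) to (x/2 - sqrt(3)y/2, sqrt(3)x/2 + y/2).
Substitute the transformed coordinates into each option and compare with the original:
(A) xy  ->  (x/2 - sqrt(3)y/2)(sqrt(3)x/2 + y/2) = sqrt(3)x^2/4 - xy/2 - sqrt(3)y^2/4   [differs from xy: not invariant]
(B) x^2 + y^2  ->  (x/2 - sqrt(3)y/2)^2 + (sqrt(3)x/2 + y/2)^2 = x^2 + y^2   [equals x^2 + y^2: invariant]
(C) x^2 - y^2  ->  (x/2 - sqrt(3)y/2)^2 - (sqrt(3)x/2 + y/2)^2 = -x^2/2 - sqrt(3)xy + y^2/2   [differs from x^2 - y^2: not invariant]
(D) x + y  ->  (x/2 - sqrt(3)y/2) + (sqrt(3)x/2 + y/2) = x/2 + sqrt(3)x/2 - sqrt(3)y/2 + y/2   [differs from x + y: not invariant]

Only option (B), x^2 + y^2, is unchanged by the transformation.
Geometrically, x^2 + y^2 is the squared distance from the origin, which every rotation about the origin preserves.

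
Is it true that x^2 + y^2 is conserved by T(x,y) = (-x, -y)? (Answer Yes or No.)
Yes

Substitute T(x,y) = (-x, -y) into the expression and compare with the original.

Original: x^2 + y^2
After applying T: (-x)^2 + (-y)^2 = x^2 + y^2

This is identical to the original x^2 + y^2, so the expression is invariant.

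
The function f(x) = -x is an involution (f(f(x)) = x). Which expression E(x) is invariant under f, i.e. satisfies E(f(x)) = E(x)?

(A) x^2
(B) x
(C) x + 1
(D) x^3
A

Replace x by f(x) = -x in each option and simplify. As a quick numerical cross-check, also compare E(4) with E(f(4)) = E(-4).

(A) x^2  ->  (-x)^2, which simplifies back to x^2; check: E(4) = 16, E(-4) = 16.   [invariant]
(B) x  ->  (-x) = -x; check: E(4) = 4 but E(-4) = -4.   [not invariant]
(C) x + 1  ->  (-x) + 1 = 1 - x; check: E(4) = 5 but E(-4) = -3.   [not invariant]
(D) x^3  ->  (-x)^3 = -x^3; check: E(4) = 64 but E(-4) = -64.   [not invariant]

Only (A) is unchanged. E is symmetric under swapping x with f(x) = -x, which is exactly what an involution does.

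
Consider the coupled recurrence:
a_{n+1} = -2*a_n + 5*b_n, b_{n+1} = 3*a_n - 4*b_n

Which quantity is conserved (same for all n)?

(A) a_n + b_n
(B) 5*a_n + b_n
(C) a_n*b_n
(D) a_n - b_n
A

Replace a_n by a_{n+1} = -2*a_n + 5*b_n and b_n by b_{n+1} = 3*a_n - 4*b_n in each option and simplify:
(A) a_n + b_n  ->  (-2*a_n + 5*b_n) + (3*a_n - 4*b_n) = a_n + b_n   [conserved]
(B) 5*a_n + b_n  ->  5*(-2*a_n + 5*b_n) + (3*a_n - 4*b_n) = -7*a_n + 21*b_n   [not conserved]
(C) a_n*b_n  ->  (-2*a_n + 5*b_n)*(3*a_n - 4*b_n) = -6*a_n^2 + 23*a_n*b_n - 20*b_n^2   [not conserved]
(D) a_n - b_n  ->  (-2*a_n + 5*b_n) - (3*a_n - 4*b_n) = -5*a_n + 9*b_n   [not conserved]

Only (A) a_n + b_n returns to itself after one step, so it is the conserved quantity.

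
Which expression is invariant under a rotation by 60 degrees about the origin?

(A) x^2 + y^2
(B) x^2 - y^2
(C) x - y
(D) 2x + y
A

A rotation by 60 degrees sends (x, y) to (x/2 - sqrt(3)y/2, sqrt(3)x/2 + y/2).
Substitute the transformed coordinates into each option and compare with the original:
(A) x^2 + y^2  ->  (x/2 - sqrt(3)y/2)^2 + (sqrt(3)x/2 + y/2)^2 = x^2 + y^2   [equals x^2 + y^2: invariant]
(B) x^2 - y^2  ->  (x/2 - sqrt(3)y/2)^2 - (sqrt(3)x/2 + y/2)^2 = -x^2/2 - sqrt(3)xy + y^2/2   [differs from x^2 - y^2: not invariant]
(C) x - y  ->  (x/2 - sqrt(3)y/2) - (sqrt(3)x/2 + y/2) = -sqrt(3)x/2 + x/2 - sqrt(3)y/2 - y/2   [differs from x - y: not invariant]
(D) 2x + y  ->  2(x/2 - sqrt(3)y/2) + (sqrt(3)x/2 + y/2) = sqrt(3)x/2 + x - sqrt(3)y + y/2   [differs from 2x + y: not invariant]

Only option (A), x^2 + y^2, is unchanged by the transformation.
Geometrically, x^2 + y^2 is the squared distance from the origin, which every rotation about the origin preserves.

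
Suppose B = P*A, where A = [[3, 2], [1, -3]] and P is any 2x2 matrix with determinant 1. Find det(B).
-11

By the multiplicative property of determinants, det(B) = det(P*A) = det(P) * det(A) = det(A),
so the determinant is invariant under multiplication by any determinant-1 matrix; we just need det(A).

det(A) = (3)(-3) - (2)(1) = -9 - 2 = -11

Therefore det(B) = 1 * (-11) = -11.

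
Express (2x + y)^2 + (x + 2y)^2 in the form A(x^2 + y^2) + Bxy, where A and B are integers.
5(x^2 + y^2) + 8xy

Expanding: (2x + y)^2 = 4x^2 + 4xy + y^2
(x + 2y)^2 = x^2 + 4xy + 4y^2
Sum = (4+1)(x^2+y^2) + 8xy = 5(x^2 + y^2) + 8xy
This is symmetric in x and y.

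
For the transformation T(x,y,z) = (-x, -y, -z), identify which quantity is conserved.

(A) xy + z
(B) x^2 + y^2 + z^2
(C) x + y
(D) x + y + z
B

Apply T(x,y,z) = (-x, -y, -z) to each option, i.e. replace (x, y, z) by the transformed coordinates.
Substitute the transformed coordinates into each option and compare with the original:
(A) xy + z  ->  (-x)(-y) + (-z) = xy - z   [differs from xy + z: not invariant]
(B) x^2 + y^2 + z^2  ->  (-x)^2 + (-y)^2 + (-z)^2 = x^2 + y^2 + z^2   [equals x^2 + y^2 + z^2: invariant]
(C) x + y  ->  (-x) + (-y) = -x - y   [differs from x + y: not invariant]
(D) x + y + z  ->  (-x) + (-y) + (-z) = -x - y - z   [differs from x + y + z: not invariant]

Only option (B), x^2 + y^2 + z^2, is unchanged by the transformation.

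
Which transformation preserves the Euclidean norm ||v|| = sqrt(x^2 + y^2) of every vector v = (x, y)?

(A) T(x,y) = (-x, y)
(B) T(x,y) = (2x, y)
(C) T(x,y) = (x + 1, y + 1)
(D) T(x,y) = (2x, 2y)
A

A transformation preserves a norm if ||T(v)|| = ||v|| for every v; a single vector where the norm changes rules an option out.

(A) T(x,y) = (-x, y): preserves the norm -- it is an orthogonal map (a rotation/reflection), and (-x)^2 + (y)^2 simplifies to x^2 + y^2.
(B) T(x,y) = (2x, y): v = (1, 0) has norm sqrt((1)^2 + (0)^2) = 1, but T(v) = (2, 0) has norm 2 -- not preserved.
(C) T(x,y) = (x + 1, y + 1): v = (1, 0) has norm sqrt((1)^2 + (0)^2) = 1, but T(v) = (2, 1) has norm sqrt(5) -- not preserved.
(D) T(x,y) = (2x, 2y): v = (1, 0) has norm sqrt((1)^2 + (0)^2) = 1, but T(v) = (2, 0) has norm 2 -- not preserved.

Therefore the answer is (A).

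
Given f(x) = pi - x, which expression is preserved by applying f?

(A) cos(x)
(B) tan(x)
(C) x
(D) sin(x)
D

For f(x) = pi - x:
sin(pi - x) = sin(x), so sine is invariant under this transformation.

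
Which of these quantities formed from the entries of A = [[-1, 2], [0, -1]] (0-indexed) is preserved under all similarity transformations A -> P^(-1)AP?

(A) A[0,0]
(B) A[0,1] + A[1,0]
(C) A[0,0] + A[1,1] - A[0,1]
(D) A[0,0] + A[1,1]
D

A[0,0] + A[1,1] is the trace of A. By the cyclic property of the trace, tr(P^(-1)AP) = tr(APP^(-1)) = tr(A), so it is the same for every matrix similar to A.

The other combinations are not similarity invariants. For example, take P = [[1, 1], [1, 2]] (det P = 1), so P^(-1) = [[2, -1], [-1, 1]] and
B = P^(-1)AP = [[3, 8], [-2, -5]].
Evaluating each option on A and on B:
(A) A[0,0]: -1 for A, 3 for B -> changes
(B) A[0,1] + A[1,0]: 2 for A, 6 for B -> changes
(C) A[0,0] + A[1,1] - A[0,1]: -4 for A, -10 for B -> changes
(D) A[0,0] + A[1,1]: -2 for A, -2 for B -> unchanged

Only (D) A[0,0] + A[1,1] = -2 survives (and it does so for every P, not just this one), so it is the invariant.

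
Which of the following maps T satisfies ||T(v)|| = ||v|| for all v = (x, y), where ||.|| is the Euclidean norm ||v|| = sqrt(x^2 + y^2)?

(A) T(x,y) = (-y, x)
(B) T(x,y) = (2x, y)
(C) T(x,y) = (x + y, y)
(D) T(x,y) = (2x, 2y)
A

A transformation preserves a norm if ||T(v)|| = ||v|| for every v; a single vector where the norm changes rules an option out.

(A) T(x,y) = (-y, x): preserves the norm -- it is an orthogonal map (a rotation/reflection), and (-y)^2 + (x)^2 simplifies to x^2 + y^2.
(B) T(x,y) = (2x, y): v = (1, 0) has norm sqrt((1)^2 + (0)^2) = 1, but T(v) = (2, 0) has norm 2 -- not preserved.
(C) T(x,y) = (x + y, y): v = (0, 1) has norm sqrt((0)^2 + (1)^2) = 1, but T(v) = (1, 1) has norm sqrt(2) -- not preserved.
(D) T(x,y) = (2x, 2y): v = (1, 0) has norm sqrt((1)^2 + (0)^2) = 1, but T(v) = (2, 0) has norm 2 -- not preserved.

Therefore the answer is (A).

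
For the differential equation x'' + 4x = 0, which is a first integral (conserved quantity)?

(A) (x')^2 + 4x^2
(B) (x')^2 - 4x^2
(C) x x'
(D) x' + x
A

A first integral I satisfies dI/dt = 0 along every solution. Differentiate each option and use the equation of motion:
(A) d/dt[(x')^2 + 4x^2] = 2x'x'' + 8x x' = 2x'(-4x) + 8x x' = 0
(B) d/dt[(x')^2 - 4x^2] = 2x'x'' - 8x x' = -16x x', not identically 0
(C) d/dt[x x'] = (x')^2 + x x'' = (x')^2 - 4x^2, not identically 0
(D) d/dt[x' + x] = x'' + x' = -4x + x', not identically 0

Only (A) has zero time-derivative. So the energy-like quantity (x')^2 + 4x^2 is the first integral.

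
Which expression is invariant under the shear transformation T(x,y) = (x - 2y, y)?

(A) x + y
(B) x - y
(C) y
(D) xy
C

Under the shear T(x,y) = (x - 2y, y):
Substitute the transformed coordinates into each option and compare with the original:
(A) x + y  ->  (x - 2y) + (y) = x - y   [differs from x + y: not invariant]
(B) x - y  ->  (x - 2y) - (y) = x - 3y   [differs from x - y: not invariant]
(C) y  ->  (y) = y   [equals y: invariant]
(D) xy  ->  (x - 2y)(y) = xy - 2y^2   [differs from xy: not invariant]

Only option (C), y, is unchanged by the transformation.
A horizontal shear moves points parallel to the x-axis, so the y-coordinate (and any function of y alone) is unchanged.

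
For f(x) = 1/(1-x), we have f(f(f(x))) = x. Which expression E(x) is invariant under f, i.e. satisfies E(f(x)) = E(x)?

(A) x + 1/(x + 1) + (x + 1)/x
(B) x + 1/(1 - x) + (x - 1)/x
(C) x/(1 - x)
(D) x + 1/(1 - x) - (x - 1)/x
B

Replace x by f(x) = 1/(1 - x) in each option and simplify. As a quick numerical cross-check, also compare E(5) with E(f(5)) = E(-1/4).

(A) x + 1/(x + 1) + (x + 1)/x  ->  (1/(1 - x)) + 1/((1/(1 - x)) + 1) + ((1/(1 - x)) + 1)/(1/(1 - x)) = (-x^3 + 6x^2 - 11x + 7)/(x^2 - 3x + 2); check: E(5) = 191/30 but E(-1/4) = -23/12.   [not invariant]
(B) x + 1/(1 - x) + (x - 1)/x  ->  (1/(1 - x)) + 1/(1 - (1/(1 - x))) + ((1/(1 - x)) - 1)/(1/(1 - x)), which simplifies back to x + 1/(1 - x) + (x - 1)/x; check: E(5) = 111/20, E(-1/4) = 111/20.   [invariant]
(C) x/(1 - x)  ->  (1/(1 - x))/(1 - (1/(1 - x))) = -1/x; check: E(5) = -5/4 but E(-1/4) = -1/5.   [not invariant]
(D) x + 1/(1 - x) - (x - 1)/x  ->  (1/(1 - x)) + 1/(1 - (1/(1 - x))) - ((1/(1 - x)) - 1)/(1/(1 - x)) = (x^2(1 - x) - x + (x - 1)^2)/(x(x - 1)); check: E(5) = 79/20 but E(-1/4) = -89/20.   [not invariant]

Only (B) is unchanged. Indeed f(f(x)) = 1/(1 - 1/(1-x)) = (1-x)/(-x) = (x-1)/x, so E(x) = x + f(x) + f(f(x)) is the sum over the whole 3-cycle; applying f just permutes the three terms cyclically (x -> f(x) -> f(f(x)) -> x), leaving the sum unchanged.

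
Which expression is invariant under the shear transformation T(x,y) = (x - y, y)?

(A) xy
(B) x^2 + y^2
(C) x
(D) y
D

Under the shear T(x,y) = (x - y, y):
Substitute the transformed coordinates into each option and compare with the original:
(A) xy  ->  (x - y)(y) = xy - y^2   [differs from xy: not invariant]
(B) x^2 + y^2  ->  (x - y)^2 + (y)^2 = x^2 - 2xy + 2y^2   [differs from x^2 + y^2: not invariant]
(C) x  ->  (x - y) = x - y   [differs from x: not invariant]
(D) y  ->  (y) = y   [equals y: invariant]

Only option (D), y, is unchanged by the transformation.
A horizontal shear moves points parallel to the x-axis, so the y-coordinate (and any function of y alone) is unchanged.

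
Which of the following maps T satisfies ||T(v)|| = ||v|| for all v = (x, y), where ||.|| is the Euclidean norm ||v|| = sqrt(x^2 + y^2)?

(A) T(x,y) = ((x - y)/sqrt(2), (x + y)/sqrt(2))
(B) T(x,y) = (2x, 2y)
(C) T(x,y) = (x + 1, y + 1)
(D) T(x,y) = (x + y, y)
A

A transformation preserves a norm if ||T(v)|| = ||v|| for every v; a single vector where the norm changes rules an option out.

(A) T(x,y) = ((x - y)/sqrt(2), (x + y)/sqrt(2)): preserves the norm -- it is an orthogonal map (a rotation/reflection), and (sqrt(2)(x - y)/2)^2 + (sqrt(2)(x + y)/2)^2 simplifies to x^2 + y^2.
(B) T(x,y) = (2x, 2y): v = (1, 0) has norm sqrt((1)^2 + (0)^2) = 1, but T(v) = (2, 0) has norm 2 -- not preserved.
(C) T(x,y) = (x + 1, y + 1): v = (1, 0) has norm sqrt((1)^2 + (0)^2) = 1, but T(v) = (2, 1) has norm sqrt(5) -- not preserved.
(D) T(x,y) = (x + y, y): v = (0, 1) has norm sqrt((0)^2 + (1)^2) = 1, but T(v) = (1, 1) has norm sqrt(2) -- not preserved.

Therefore the answer is (A).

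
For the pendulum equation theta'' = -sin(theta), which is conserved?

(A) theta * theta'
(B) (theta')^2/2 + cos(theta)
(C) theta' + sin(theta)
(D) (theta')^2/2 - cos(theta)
D

A first integral I satisfies dI/dt = 0 along every solution. Differentiate each option and use the equation of motion:
(A) d/dt[theta * theta'] = (theta')^2 + theta theta'' = (theta')^2 - theta sin(theta), not identically 0
(B) d/dt[(theta')^2/2 + cos(theta)] = theta' theta'' - sin(theta) theta' = -2 theta' sin(theta), not identically 0
(C) d/dt[theta' + sin(theta)] = theta'' + cos(theta) theta' = -sin(theta) + theta' cos(theta), not identically 0
(D) d/dt[(theta')^2/2 - cos(theta)] = theta' theta'' + sin(theta) theta' = theta'(-sin(theta)) + theta' sin(theta) = 0

Only (D) has zero time-derivative. This is the total energy: kinetic (theta')^2/2 plus potential -cos(theta).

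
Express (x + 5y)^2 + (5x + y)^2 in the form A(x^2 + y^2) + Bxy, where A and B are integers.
26(x^2 + y^2) + 20xy

Expanding: (x + 5y)^2 = x^2 + 10xy + 25y^2
(5x + y)^2 = 25x^2 + 10xy + y^2
Sum = (1+25)(x^2+y^2) + 20xy = 26(x^2 + y^2) + 20xy
This is symmetric in x and y.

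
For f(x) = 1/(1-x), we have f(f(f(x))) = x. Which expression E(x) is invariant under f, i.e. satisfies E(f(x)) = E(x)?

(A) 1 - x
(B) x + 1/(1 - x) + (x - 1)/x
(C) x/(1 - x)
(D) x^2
B

Replace x by f(x) = 1/(1 - x) in each option and simplify. As a quick numerical cross-check, also compare E(5) with E(f(5)) = E(-1/4).

(A) 1 - x  ->  1 - (1/(1 - x)) = x/(x - 1); check: E(5) = -4 but E(-1/4) = 5/4.   [not invariant]
(B) x + 1/(1 - x) + (x - 1)/x  ->  (1/(1 - x)) + 1/(1 - (1/(1 - x))) + ((1/(1 - x)) - 1)/(1/(1 - x)), which simplifies back to x + 1/(1 - x) + (x - 1)/x; check: E(5) = 111/20, E(-1/4) = 111/20.   [invariant]
(C) x/(1 - x)  ->  (1/(1 - x))/(1 - (1/(1 - x))) = -1/x; check: E(5) = -5/4 but E(-1/4) = -1/5.   [not invariant]
(D) x^2  ->  (1/(1 - x))^2 = (x - 1)^(-2); check: E(5) = 25 but E(-1/4) = 1/16.   [not invariant]

Only (B) is unchanged. Indeed f(f(x)) = 1/(1 - 1/(1-x)) = (1-x)/(-x) = (x-1)/x, so E(x) = x + f(x) + f(f(x)) is the sum over the whole 3-cycle; applying f just permutes the three terms cyclically (x -> f(x) -> f(f(x)) -> x), leaving the sum unchanged.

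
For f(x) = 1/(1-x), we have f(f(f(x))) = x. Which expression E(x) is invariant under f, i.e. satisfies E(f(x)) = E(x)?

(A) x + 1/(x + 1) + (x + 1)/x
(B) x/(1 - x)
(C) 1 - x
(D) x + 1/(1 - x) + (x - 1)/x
D

Replace x by f(x) = 1/(1 - x) in each option and simplify. As a quick numerical cross-check, also compare E(5) with E(f(5)) = E(-1/4).

(A) x + 1/(x + 1) + (x + 1)/x  ->  (1/(1 - x)) + 1/((1/(1 - x)) + 1) + ((1/(1 - x)) + 1)/(1/(1 - x)) = (-x^3 + 6x^2 - 11x + 7)/(x^2 - 3x + 2); check: E(5) = 191/30 but E(-1/4) = -23/12.   [not invariant]
(B) x/(1 - x)  ->  (1/(1 - x))/(1 - (1/(1 - x))) = -1/x; check: E(5) = -5/4 but E(-1/4) = -1/5.   [not invariant]
(C) 1 - x  ->  1 - (1/(1 - x)) = x/(x - 1); check: E(5) = -4 but E(-1/4) = 5/4.   [not invariant]
(D) x + 1/(1 - x) + (x - 1)/x  ->  (1/(1 - x)) + 1/(1 - (1/(1 - x))) + ((1/(1 - x)) - 1)/(1/(1 - x)), which simplifies back to x + 1/(1 - x) + (x - 1)/x; check: E(5) = 111/20, E(-1/4) = 111/20.   [invariant]

Only (D) is unchanged. Indeed f(f(x)) = 1/(1 - 1/(1-x)) = (1-x)/(-x) = (x-1)/x, so E(x) = x + f(x) + f(f(x)) is the sum over the whole 3-cycle; applying f just permutes the three terms cyclically (x -> f(x) -> f(f(x)) -> x), leaving the sum unchanged.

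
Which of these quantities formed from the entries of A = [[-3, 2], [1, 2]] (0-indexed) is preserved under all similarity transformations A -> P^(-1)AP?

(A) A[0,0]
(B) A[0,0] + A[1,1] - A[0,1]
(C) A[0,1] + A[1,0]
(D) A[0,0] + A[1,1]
D

A[0,0] + A[1,1] is the trace of A. By the cyclic property of the trace, tr(P^(-1)AP) = tr(APP^(-1)) = tr(A), so it is the same for every matrix similar to A.

The other combinations are not similarity invariants. For example, take P = [[2, 1], [1, 1]] (det P = 1), so P^(-1) = [[1, -1], [-1, 2]] and
B = P^(-1)AP = [[-8, -4], [12, 7]].
Evaluating each option on A and on B:
(A) A[0,0]: -3 for A, -8 for B -> changes
(B) A[0,0] + A[1,1] - A[0,1]: -3 for A, 3 for B -> changes
(C) A[0,1] + A[1,0]: 3 for A, 8 for B -> changes
(D) A[0,0] + A[1,1]: -1 for A, -1 for B -> unchanged

Only (D) A[0,0] + A[1,1] = -1 survives (and it does so for every P, not just this one), so it is the invariant.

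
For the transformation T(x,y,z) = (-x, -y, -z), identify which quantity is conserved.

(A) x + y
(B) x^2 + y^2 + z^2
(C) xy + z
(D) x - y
B

Apply T(x,y,z) = (-x, -y, -z) to each option, i.e. replace (x, y, z) by the transformed coordinates.
Substitute the transformed coordinates into each option and compare with the original:
(A) x + y  ->  (-x) + (-y) = -x - y   [differs from x + y: not invariant]
(B) x^2 + y^2 + z^2  ->  (-x)^2 + (-y)^2 + (-z)^2 = x^2 + y^2 + z^2   [equals x^2 + y^2 + z^2: invariant]
(C) xy + z  ->  (-x)(-y) + (-z) = xy - z   [differs from xy + z: not invariant]
(D) x - y  ->  (-x) - (-y) = -x + y   [differs from x - y: not invariant]

Only option (B), x^2 + y^2 + z^2, is unchanged by the transformation.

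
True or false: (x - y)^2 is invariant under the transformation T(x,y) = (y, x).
True

Substitute T(x,y) = (y, x) into the expression and compare with the original.

Original: (x - y)^2
After applying T: ((y) - (x))^2 = x^2 - 2xy + y^2

This is identical to the original (x - y)^2, so the expression is invariant.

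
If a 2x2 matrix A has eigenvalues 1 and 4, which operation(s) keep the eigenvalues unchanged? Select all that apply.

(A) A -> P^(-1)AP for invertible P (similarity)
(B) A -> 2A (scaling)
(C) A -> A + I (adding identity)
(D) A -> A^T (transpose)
A and D

Eigenvalues are preserved by:
1. Similarity transformations: A -> P^(-1)AP (same characteristic polynomial)
2. Transpose: A^T has the same eigenvalues as A

Eigenvalues are NOT preserved by:
- Adding identity: eigenvalues become 1+1, 4+1
- Scaling: eigenvalues become 2, 8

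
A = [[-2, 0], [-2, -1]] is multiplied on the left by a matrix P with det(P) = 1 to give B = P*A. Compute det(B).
2

By the multiplicative property of determinants, det(B) = det(P*A) = det(P) * det(A) = det(A),
so the determinant is invariant under multiplication by any determinant-1 matrix; we just need det(A).

det(A) = (-2)(-1) - (0)(-2) = 2 - 0 = 2

Therefore det(B) = 1 * 2 = 2.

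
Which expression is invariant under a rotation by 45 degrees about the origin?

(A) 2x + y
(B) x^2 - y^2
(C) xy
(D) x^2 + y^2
D

A rotation by 45 degrees sends (x, y) to (sqrt(2)x/2 - sqrt(2)y/2, sqrt(2)x/2 + sqrt(2)y/2).
Substitute the transformed coordinates into each option and compare with the original:
(A) 2x + y  ->  2(sqrt(2)x/2 - sqrt(2)y/2) + (sqrt(2)x/2 + sqrt(2)y/2) = 3sqrt(2)x/2 - sqrt(2)y/2   [differs from 2x + y: not invariant]
(B) x^2 - y^2  ->  (sqrt(2)x/2 - sqrt(2)y/2)^2 - (sqrt(2)x/2 + sqrt(2)y/2)^2 = -2xy   [differs from x^2 - y^2: not invariant]
(C) xy  ->  (sqrt(2)x/2 - sqrt(2)y/2)(sqrt(2)x/2 + sqrt(2)y/2) = x^2/2 - y^2/2   [differs from xy: not invariant]
(D) x^2 + y^2  ->  (sqrt(2)x/2 - sqrt(2)y/2)^2 + (sqrt(2)x/2 + sqrt(2)y/2)^2 = x^2 + y^2   [equals x^2 + y^2: invariant]

Only option (D), x^2 + y^2, is unchanged by the transformation.
Geometrically, x^2 + y^2 is the squared distance from the origin, which every rotation about the origin preserves.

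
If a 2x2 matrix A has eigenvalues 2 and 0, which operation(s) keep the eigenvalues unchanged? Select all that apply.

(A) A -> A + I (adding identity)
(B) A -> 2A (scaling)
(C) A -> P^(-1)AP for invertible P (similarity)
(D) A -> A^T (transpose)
C and D

Eigenvalues are preserved by:
1. Similarity transformations: A -> P^(-1)AP (same characteristic polynomial)
2. Transpose: A^T has the same eigenvalues as A

Eigenvalues are NOT preserved by:
- Adding identity: eigenvalues become 2+1, 0+1
- Scaling: eigenvalues become 4, 0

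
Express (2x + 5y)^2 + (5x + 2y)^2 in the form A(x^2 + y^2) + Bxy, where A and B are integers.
29(x^2 + y^2) + 40xy

Expanding: (2x + 5y)^2 = 4x^2 + 20xy + 25y^2
(5x + 2y)^2 = 25x^2 + 20xy + 4y^2
Sum = (4+25)(x^2+y^2) + 40xy = 29(x^2 + y^2) + 40xy
This is symmetric in x and y.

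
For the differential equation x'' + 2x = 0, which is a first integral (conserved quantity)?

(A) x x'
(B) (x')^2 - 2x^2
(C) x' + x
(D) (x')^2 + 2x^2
D

A first integral I satisfies dI/dt = 0 along every solution. Differentiate each option and use the equation of motion:
(A) d/dt[x x'] = (x')^2 + x x'' = (x')^2 - 2x^2, not identically 0
(B) d/dt[(x')^2 - 2x^2] = 2x'x'' - 4x x' = -8x x', not identically 0
(C) d/dt[x' + x] = x'' + x' = -2x + x', not identically 0
(D) d/dt[(x')^2 + 2x^2] = 2x'x'' + 4x x' = 2x'(-2x) + 4x x' = 0

Only (D) has zero time-derivative. So the energy-like quantity (x')^2 + 2x^2 is the first integral.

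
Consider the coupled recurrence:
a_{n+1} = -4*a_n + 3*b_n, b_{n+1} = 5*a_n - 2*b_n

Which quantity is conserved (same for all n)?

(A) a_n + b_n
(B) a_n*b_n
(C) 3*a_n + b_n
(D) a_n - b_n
A

Replace a_n by a_{n+1} = -4*a_n + 3*b_n and b_n by b_{n+1} = 5*a_n - 2*b_n in each option and simplify:
(A) a_n + b_n  ->  (-4*a_n + 3*b_n) + (5*a_n - 2*b_n) = a_n + b_n   [conserved]
(B) a_n*b_n  ->  (-4*a_n + 3*b_n)*(5*a_n - 2*b_n) = -20*a_n^2 + 23*a_n*b_n - 6*b_n^2   [not conserved]
(C) 3*a_n + b_n  ->  3*(-4*a_n + 3*b_n) + (5*a_n - 2*b_n) = -7*a_n + 7*b_n   [not conserved]
(D) a_n - b_n  ->  (-4*a_n + 3*b_n) - (5*a_n - 2*b_n) = -9*a_n + 5*b_n   [not conserved]

Only (A) a_n + b_n returns to itself after one step, so it is the conserved quantity.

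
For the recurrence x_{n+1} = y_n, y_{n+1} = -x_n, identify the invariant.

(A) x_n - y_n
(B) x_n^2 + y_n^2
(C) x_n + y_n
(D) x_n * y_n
B

For the recurrence x_{n+1} = y_n, y_{n+1} = -x_n:

x_{n+1}^2 + y_{n+1}^2 = y_n^2 + (-x_n)^2 = x_n^2 + y_n^2
The sum of squares is conserved (like energy in a harmonic oscillator).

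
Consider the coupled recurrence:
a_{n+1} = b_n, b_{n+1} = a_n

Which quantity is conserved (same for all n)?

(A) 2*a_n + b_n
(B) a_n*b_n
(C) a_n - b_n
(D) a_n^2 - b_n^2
B

Replace a_n by a_{n+1} = b_n and b_n by b_{n+1} = a_n in each option and simplify:
(A) 2*a_n + b_n  ->  2*(b_n) + (a_n) = a_n + 2*b_n   [not conserved]
(B) a_n*b_n  ->  (b_n)*(a_n) = a_n*b_n   [conserved]
(C) a_n - b_n  ->  (b_n) - (a_n) = -a_n + b_n   [not conserved]
(D) a_n^2 - b_n^2  ->  (b_n)^2 - (a_n)^2 = -a_n^2 + b_n^2   [not conserved]

Only (B) a_n*b_n returns to itself after one step, so it is the conserved quantity.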